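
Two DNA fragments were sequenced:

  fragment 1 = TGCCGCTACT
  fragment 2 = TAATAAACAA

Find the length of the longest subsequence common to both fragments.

4

Taking T [1,1] → T [7,4] → A [8,7] → C [9,8] gives a common subsequence of length 4. The LCS DP gives dp[10][10] = 4, so this is optimal.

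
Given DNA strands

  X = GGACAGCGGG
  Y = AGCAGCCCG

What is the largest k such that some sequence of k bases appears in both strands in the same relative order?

6

Let dp[i][j] be the LCS length of the first i bases of X and the first j bases of Y. dp[i][j] = dp[i-1][j-1]+1 when the i-th and j-th bases match, else max(dp[i-1][j], dp[i][j-1]).
    ·  A  G  C  A  G  C  C  C  G
 ·  0  0  0  0  0  0  0  0  0  0
 G  0  0  1  1  1  1  1  1  1  1
 G  0  0  1  1  1  2  2  2  2  2
 A  0  1  1  1  2  2  2  2  2  2
 C  0  1  1  2  2  2  3  3  3  3
 A  0  1  1  2  3  3  3  3  3  3
 G  0  1  2  2  3  4  4  4  4  4
 C  0  1  2  3  3  4  5  5  5  5
 G  0  1  2  3  3  4  5  5  5  6
 G  0  1  2  3  3  4  5  5  5  6
 G  0  1  2  3  3  4  5  5  5  6
dp[10][9] = 6. One LCS (by backtracking along matches): GCAGCG.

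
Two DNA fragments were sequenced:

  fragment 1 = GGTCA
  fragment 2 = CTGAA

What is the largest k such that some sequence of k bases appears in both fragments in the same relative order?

Let dp[i][j] be the LCS length of the first i bases of fragment 1 and the first j bases of fragment 2. dp[i][j] = dp[i-1][j-1]+1 when the i-th and j-th bases match, else max(dp[i-1][j], dp[i][j-1]).
    ·  C  T  G  A  A
 ·  0  0  0  0  0  0
 G  0  0  0  1  1  1
 G  0  0  0  1  1  1
 T  0  0  1  1  1  1
 C  0  1  1  1  1  1
 A  0  1  1  1  2  2
dp[5][5] = 2. One LCS (by backtracking along matches): GA.

2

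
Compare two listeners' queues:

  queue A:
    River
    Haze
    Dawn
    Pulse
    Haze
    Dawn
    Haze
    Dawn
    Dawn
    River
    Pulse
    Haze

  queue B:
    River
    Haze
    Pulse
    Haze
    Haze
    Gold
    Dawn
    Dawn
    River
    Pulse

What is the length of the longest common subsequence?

9

Taking River (queue A #1, queue B #1), Haze (queue A #2, queue B #2), Pulse (queue A #4, queue B #3), Haze (queue A #5, queue B #4), Haze (queue A #7, queue B #5), Dawn (queue A #8, queue B #7), Dawn (queue A #9, queue B #8), River (queue A #10, queue B #9), Pulse (queue A #11, queue B #10) gives a common subsequence of length 9. The LCS DP gives dp[12][10] = 9, so this is optimal.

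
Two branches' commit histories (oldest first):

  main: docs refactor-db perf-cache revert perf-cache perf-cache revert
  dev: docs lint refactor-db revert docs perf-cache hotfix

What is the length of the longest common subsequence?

4

Match docs at main[1]=dev[1], refactor-db at main[2]=dev[3], revert at main[4]=dev[4], perf-cache at main[5]=dev[6] — 4 commits in the same relative order in both. dp[7][7] = 4 confirms this is the maximum.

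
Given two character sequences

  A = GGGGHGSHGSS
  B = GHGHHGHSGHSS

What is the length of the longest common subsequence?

8

Taking G (A #1, B #1); then G (A #2, B #3); then G (A #4, B #6); then H (A #5, B #7); then G (A #6, B #9); then H (A #8, B #10); then S (A #10, B #11); then S (A #11, B #12) gives a common subsequence of length 8, and the DP table's final entry dp[11][12] is also 8, so no common subsequence is longer.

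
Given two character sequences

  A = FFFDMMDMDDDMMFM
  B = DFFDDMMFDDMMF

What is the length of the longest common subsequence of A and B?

10

Match F [1,2], then F [2,3], then D [4,5], then M [5,6], then M [6,7], then D [10,9], then D [11,10], then M [12,11], then M [13,12], then F [14,13] — 10 characters in the same relative order in both. The LCS DP gives dp[15][13] = 10, so this is optimal.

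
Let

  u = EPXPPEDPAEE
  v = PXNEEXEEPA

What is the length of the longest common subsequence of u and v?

5

Let dp[i][j] be the LCS length of the first i characters of u and the first j characters of v. dp[i][j] = dp[i-1][j-1]+1 when the i-th and j-th characters match, else max(dp[i-1][j], dp[i][j-1]).
    ·  P  X  N  E  E  X  E  E  P  A
 ·  0  0  0  0  0  0  0  0  0  0  0
 E  0  0  0  0  1  1  1  1  1  1  1
 P  0  1  1  1  1  1  1  1  1  2  2
 X  0  1  2  2  2  2  2  2  2  2  2
 P  0  1  2  2  2  2  2  2  2  3  3
 P  0  1  2  2  2  2  2  2  2  3  3
 E  0  1  2  2  3  3  3  3  3  3  3
 D  0  1  2  2  3  3  3  3  3  3  3
 P  0  1  2  2  3  3  3  3  3  4  4
 A  0  1  2  2  3  3  3  3  3  4  5
 E  0  1  2  2  3  4  4  4  4  4  5
 E  0  1  2  2  3  4  4  5  5  5  5
dp[11][10] = 5. One LCS (by backtracking along matches): EXEPA.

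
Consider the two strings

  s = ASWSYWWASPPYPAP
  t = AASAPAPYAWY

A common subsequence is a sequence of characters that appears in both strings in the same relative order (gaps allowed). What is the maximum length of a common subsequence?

7

Match A [1,2]; then S [4,3]; then A [8,4]; then P [10,5]; then P [11,7]; then Y [12,8]; then A [14,9] — 7 characters in the same relative order in both. The LCS DP gives dp[15][11] = 7, so this is optimal.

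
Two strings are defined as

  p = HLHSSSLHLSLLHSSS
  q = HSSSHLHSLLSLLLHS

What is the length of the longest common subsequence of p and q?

Match H at p[3]=q[1] → S at p[4]=q[2] → S at p[5]=q[3] → S at p[6]=q[4] → L at p[7]=q[6] → H at p[8]=q[7] → L at p[9]=q[10] → S at p[10]=q[11] → L at p[11]=q[13] → L at p[12]=q[14] → H at p[13]=q[15] → S at p[16]=q[16] — 12 characters in the same relative order in both. Since dp[16][16] = 12, nothing longer is possible.

12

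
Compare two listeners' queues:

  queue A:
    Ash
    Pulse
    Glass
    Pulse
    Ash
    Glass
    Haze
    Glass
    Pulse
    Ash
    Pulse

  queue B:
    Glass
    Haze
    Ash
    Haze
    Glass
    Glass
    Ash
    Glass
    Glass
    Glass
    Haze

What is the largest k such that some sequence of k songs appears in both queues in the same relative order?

Taking Ash (queue A #1, queue B #3), then Glass (queue A #3, queue B #6), then Ash (queue A #5, queue B #7), then Glass (queue A #6, queue B #10), then Haze (queue A #7, queue B #11) gives a common subsequence of length 5, and the DP table's final entry dp[11][11] is also 5, so no common subsequence is longer.

5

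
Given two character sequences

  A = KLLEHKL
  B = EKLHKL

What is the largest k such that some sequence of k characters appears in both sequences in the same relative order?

5

Pick K (A #1, B #2), L (A #3, B #3), H (A #5, B #4), K (A #6, B #5), L (A #7, B #6); all 5 characters appear in both, in order, and the DP table's final entry dp[7][6] is also 5, so no common subsequence is longer.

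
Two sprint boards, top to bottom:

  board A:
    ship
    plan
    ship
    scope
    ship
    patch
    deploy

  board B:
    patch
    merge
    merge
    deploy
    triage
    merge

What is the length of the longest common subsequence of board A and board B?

2

Taking patch (board A #6, board B #1); then deploy (board A #7, board B #4) gives a common subsequence of length 2. The LCS DP gives dp[7][6] = 2, so this is optimal.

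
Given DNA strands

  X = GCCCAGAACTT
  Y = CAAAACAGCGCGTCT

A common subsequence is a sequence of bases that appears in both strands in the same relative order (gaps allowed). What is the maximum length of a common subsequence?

One common subsequence of length 7: C (X #2, Y #1); then C (X #3, Y #6); then C (X #4, Y #9); then G (X #6, Y #10); then C (X #9, Y #11); then T (X #10, Y #13); then T (X #11, Y #15). The LCS DP gives dp[11][15] = 7, so this is optimal.

7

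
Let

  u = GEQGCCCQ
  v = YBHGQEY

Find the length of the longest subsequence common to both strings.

One common subsequence of length 2: G (u #1, v #4), then E (u #2, v #6). The LCS DP gives dp[8][7] = 2, so this is optimal.

2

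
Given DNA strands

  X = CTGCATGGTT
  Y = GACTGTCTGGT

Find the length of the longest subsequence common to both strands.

8

One common subsequence of length 8: C at X[1]=Y[3]; then T at X[2]=Y[4]; then G at X[3]=Y[5]; then C at X[4]=Y[7]; then T at X[6]=Y[8]; then G at X[7]=Y[9]; then G at X[8]=Y[10]; then T at X[10]=Y[11]. The LCS DP gives dp[10][11] = 8, so this is optimal.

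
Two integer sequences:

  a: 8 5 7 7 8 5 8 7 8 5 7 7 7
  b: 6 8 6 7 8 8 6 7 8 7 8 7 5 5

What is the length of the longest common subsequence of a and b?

One common subsequence of length 8: 8 (a #1, b #2), then 7 (a #4, b #4), then 8 (a #5, b #5), then 8 (a #7, b #6), then 7 (a #8, b #8), then 8 (a #9, b #9), then 7 (a #11, b #10), then 7 (a #12, b #12). Since dp[13][14] = 8, nothing longer is possible.

8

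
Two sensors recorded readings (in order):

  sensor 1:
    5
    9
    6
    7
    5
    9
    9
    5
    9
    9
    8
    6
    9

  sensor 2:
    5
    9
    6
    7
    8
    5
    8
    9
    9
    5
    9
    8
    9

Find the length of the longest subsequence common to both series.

11

Pick 5 (sensor 1 #1, sensor 2 #1); then 9 (sensor 1 #2, sensor 2 #2); then 6 (sensor 1 #3, sensor 2 #3); then 7 (sensor 1 #4, sensor 2 #4); then 5 (sensor 1 #5, sensor 2 #6); then 9 (sensor 1 #6, sensor 2 #8); then 9 (sensor 1 #7, sensor 2 #9); then 5 (sensor 1 #8, sensor 2 #10); then 9 (sensor 1 #10, sensor 2 #11); then 8 (sensor 1 #11, sensor 2 #12); then 9 (sensor 1 #13, sensor 2 #13); all 11 values appear in both, in order. The LCS DP gives dp[13][13] = 11, so this is optimal.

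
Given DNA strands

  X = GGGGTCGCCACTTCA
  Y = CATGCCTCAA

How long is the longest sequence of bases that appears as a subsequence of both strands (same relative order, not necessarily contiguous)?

Match T at X[5]=Y[3], G at X[7]=Y[4], C at X[9]=Y[5], C at X[11]=Y[6], T at X[13]=Y[7], C at X[14]=Y[8], A at X[15]=Y[10] — 7 bases in the same relative order in both. dp[15][10] = 7 confirms this is the maximum.

7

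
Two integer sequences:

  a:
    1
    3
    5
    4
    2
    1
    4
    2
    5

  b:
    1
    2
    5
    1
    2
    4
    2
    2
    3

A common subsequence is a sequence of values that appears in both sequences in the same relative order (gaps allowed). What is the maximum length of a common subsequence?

Let dp[i][j] be the LCS length of the first i values of a and the first j values of b. dp[i][j] = dp[i-1][j-1]+1 when the i-th and j-th values match, else max(dp[i-1][j], dp[i][j-1]).
    ·  1  2  5  1  2  4  2  2  3
 ·  0  0  0  0  0  0  0  0  0  0
 1  0  1  1  1  1  1  1  1  1  1
 3  0  1  1  1  1  1  1  1  1  2
 5  0  1  1  2  2  2  2  2  2  2
 4  0  1  1  2  2  2  3  3  3  3
 2  0  1  2  2  2  3  3  4  4  4
 1  0  1  2  2  3  3  3  4  4  4
 4  0  1  2  2  3  3  4  4  4  4
 2  0  1  2  2  3  4  4  5  5  5
 5  0  1  2  3  3  4  4  5  5  5
dp[9][9] = 5. One LCS (by backtracking along matches): 1, 5, 4, 2, 2.

5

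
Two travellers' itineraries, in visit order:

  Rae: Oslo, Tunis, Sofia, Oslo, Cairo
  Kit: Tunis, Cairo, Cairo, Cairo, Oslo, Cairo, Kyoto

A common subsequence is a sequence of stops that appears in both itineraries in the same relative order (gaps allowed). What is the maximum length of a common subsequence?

3

Match Tunis [2,1]; then Oslo [4,5]; then Cairo [5,6] — 3 stops in the same relative order in both, and the DP table's final entry dp[5][7] is also 3, so no common subsequence is longer.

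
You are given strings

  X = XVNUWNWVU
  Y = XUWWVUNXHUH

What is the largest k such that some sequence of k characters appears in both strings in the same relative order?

Match X (X #1, Y #1) → U (X #4, Y #2) → W (X #5, Y #3) → W (X #7, Y #4) → V (X #8, Y #5) → U (X #9, Y #10) — 6 characters in the same relative order in both. The LCS DP gives dp[9][11] = 6, so this is optimal.

6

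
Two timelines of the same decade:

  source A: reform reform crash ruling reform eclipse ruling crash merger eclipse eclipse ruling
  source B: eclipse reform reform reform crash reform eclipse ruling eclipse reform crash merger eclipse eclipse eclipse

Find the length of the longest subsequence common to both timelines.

Taking reform (source A #1, source B #3); then reform (source A #2, source B #4); then crash (source A #3, source B #5); then reform (source A #5, source B #6); then eclipse (source A #6, source B #7); then ruling (source A #7, source B #8); then crash (source A #8, source B #11); then merger (source A #9, source B #12); then eclipse (source A #10, source B #14); then eclipse (source A #11, source B #15) gives a common subsequence of length 10. Since dp[12][15] = 10, nothing longer is possible.

10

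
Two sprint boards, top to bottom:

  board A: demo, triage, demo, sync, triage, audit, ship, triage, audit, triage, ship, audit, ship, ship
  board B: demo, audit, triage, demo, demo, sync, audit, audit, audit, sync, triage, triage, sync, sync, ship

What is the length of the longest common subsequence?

8

Match demo [1,1]; then triage [2,3]; then demo [3,5]; then sync [4,6]; then audit [6,9]; then triage [8,11]; then triage [10,12]; then ship [14,15] — 8 tasks in the same relative order in both, and the DP table's final entry dp[14][15] is also 8, so no common subsequence is longer.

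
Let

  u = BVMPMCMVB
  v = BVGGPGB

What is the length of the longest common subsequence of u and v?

Let dp[i][j] be the LCS length of the first i characters of u and the first j characters of v. dp[i][j] = dp[i-1][j-1]+1 when the i-th and j-th characters match, else max(dp[i-1][j], dp[i][j-1]).
    ·  B  V  G  G  P  G  B
 ·  0  0  0  0  0  0  0  0
 B  0  1  1  1  1  1  1  1
 V  0  1  2  2  2  2  2  2
 M  0  1  2  2  2  2  2  2
 P  0  1  2  2  2  3  3  3
 M  0  1  2  2  2  3  3  3
 C  0  1  2  2  2  3  3  3
 M  0  1  2  2  2  3  3  3
 V  0  1  2  2  2  3  3  3
 B  0  1  2  2  2  3  3  4
dp[9][7] = 4. One LCS (by backtracking along matches): BVPB.

4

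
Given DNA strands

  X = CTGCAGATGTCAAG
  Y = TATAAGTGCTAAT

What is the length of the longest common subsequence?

Pick T [2,3], then A [5,5], then G [6,6], then T [8,7], then G [9,8], then T [10,10], then A [12,11], then A [13,12]; all 8 bases appear in both, in order, and the DP table's final entry dp[14][13] is also 8, so no common subsequence is longer.

8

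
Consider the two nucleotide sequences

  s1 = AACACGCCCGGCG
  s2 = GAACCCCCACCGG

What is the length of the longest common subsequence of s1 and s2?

One common subsequence of length 9: A at s1[1]=s2[2]; then A at s1[2]=s2[3]; then C at s1[3]=s2[6]; then C at s1[5]=s2[7]; then C at s1[7]=s2[8]; then C at s1[8]=s2[10]; then C at s1[9]=s2[11]; then G at s1[11]=s2[12]; then G at s1[13]=s2[13]. Since dp[13][13] = 9, nothing longer is possible.

9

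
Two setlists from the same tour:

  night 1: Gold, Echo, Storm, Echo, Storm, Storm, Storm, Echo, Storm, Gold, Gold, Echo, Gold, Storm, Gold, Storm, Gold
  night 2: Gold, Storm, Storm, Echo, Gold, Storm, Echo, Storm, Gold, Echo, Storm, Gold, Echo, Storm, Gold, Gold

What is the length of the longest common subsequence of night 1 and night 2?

Match Gold at night 1[1]=night 2[1]; then Echo at night 1[2]=night 2[4]; then Storm at night 1[3]=night 2[6]; then Echo at night 1[4]=night 2[7]; then Storm at night 1[5]=night 2[8]; then Echo at night 1[8]=night 2[10]; then Storm at night 1[9]=night 2[11]; then Gold at night 1[11]=night 2[12]; then Echo at night 1[12]=night 2[13]; then Storm at night 1[14]=night 2[14]; then Gold at night 1[15]=night 2[15]; then Gold at night 1[17]=night 2[16] — 12 songs in the same relative order in both. Since dp[17][16] = 12, nothing longer is possible.

12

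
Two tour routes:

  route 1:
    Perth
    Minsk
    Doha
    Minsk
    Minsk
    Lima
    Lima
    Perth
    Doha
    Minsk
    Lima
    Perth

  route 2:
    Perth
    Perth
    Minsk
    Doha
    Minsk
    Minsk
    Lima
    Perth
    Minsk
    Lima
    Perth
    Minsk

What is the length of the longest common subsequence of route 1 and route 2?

Match Perth at route 1[1]=route 2[2], Minsk at route 1[2]=route 2[3], Doha at route 1[3]=route 2[4], Minsk at route 1[4]=route 2[5], Minsk at route 1[5]=route 2[6], Lima at route 1[7]=route 2[7], Perth at route 1[8]=route 2[8], Minsk at route 1[10]=route 2[9], Lima at route 1[11]=route 2[10], Perth at route 1[12]=route 2[11] — 10 stops in the same relative order in both. The LCS DP gives dp[12][12] = 10, so this is optimal.

10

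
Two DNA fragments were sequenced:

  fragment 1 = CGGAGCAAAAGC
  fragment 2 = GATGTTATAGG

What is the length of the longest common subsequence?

6

Let dp[i][j] be the LCS length of the first i bases of fragment 1 and the first j bases of fragment 2. dp[i][j] = dp[i-1][j-1]+1 when the i-th and j-th bases match, else max(dp[i-1][j], dp[i][j-1]).
    ·  G  A  T  G  T  T  A  T  A  G  G
 ·  0  0  0  0  0  0  0  0  0  0  0  0
 C  0  0  0  0  0  0  0  0  0  0  0  0
 G  0  1  1  1  1  1  1  1  1  1  1  1
 G  0  1  1  1  2  2  2  2  2  2  2  2
 A  0  1  2  2  2  2  2  3  3  3  3  3
 G  0  1  2  2  3  3  3  3  3  3  4  4
 C  0  1  2  2  3  3  3  3  3  3  4  4
 A  0  1  2  2  3  3  3  4  4  4  4  4
 A  0  1  2  2  3  3  3  4  4  5  5  5
 A  0  1  2  2  3  3  3  4  4  5  5  5
 A  0  1  2  2  3  3  3  4  4  5  5  5
 G  0  1  2  2  3  3  3  4  4  5  6  6
 C  0  1  2  2  3  3  3  4  4  5  6  6
dp[12][11] = 6. One LCS (by backtracking along matches): GAGAAG.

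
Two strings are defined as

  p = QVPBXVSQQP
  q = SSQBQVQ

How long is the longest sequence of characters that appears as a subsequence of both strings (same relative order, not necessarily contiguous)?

4

Let dp[i][j] be the LCS length of the first i characters of p and the first j characters of q. dp[i][j] = dp[i-1][j-1]+1 when the i-th and j-th characters match, else max(dp[i-1][j], dp[i][j-1]).
    ·  S  S  Q  B  Q  V  Q
 ·  0  0  0  0  0  0  0  0
 Q  0  0  0  1  1  1  1  1
 V  0  0  0  1  1  1  2  2
 P  0  0  0  1  1  1  2  2
 B  0  0  0  1  2  2  2  2
 X  0  0  0  1  2  2  2  2
 V  0  0  0  1  2  2  3  3
 S  0  1  1  1  2  2  3  3
 Q  0  1  1  2  2  3  3  4
 Q  0  1  1  2  2  3  3  4
 P  0  1  1  2  2  3  3  4
dp[10][7] = 4. One LCS (by backtracking along matches): QBVQ.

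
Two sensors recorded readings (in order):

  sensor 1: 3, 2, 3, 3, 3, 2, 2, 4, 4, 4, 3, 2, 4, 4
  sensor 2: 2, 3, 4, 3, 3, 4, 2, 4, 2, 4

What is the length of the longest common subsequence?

Pick 2 (sensor 1 #2, sensor 2 #1), 3 (sensor 1 #3, sensor 2 #2), 3 (sensor 1 #4, sensor 2 #4), 3 (sensor 1 #5, sensor 2 #5), 2 (sensor 1 #7, sensor 2 #7), 4 (sensor 1 #10, sensor 2 #8), 2 (sensor 1 #12, sensor 2 #9), 4 (sensor 1 #14, sensor 2 #10); all 8 values appear in both, in order, and the DP table's final entry dp[14][10] is also 8, so no common subsequence is longer.

8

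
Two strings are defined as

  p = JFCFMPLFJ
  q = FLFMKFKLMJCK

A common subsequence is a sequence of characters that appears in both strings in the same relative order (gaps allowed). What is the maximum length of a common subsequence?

Let dp[i][j] be the LCS length of the first i characters of p and the first j characters of q. dp[i][j] = dp[i-1][j-1]+1 when the i-th and j-th characters match, else max(dp[i-1][j], dp[i][j-1]).
    ·  F  L  F  M  K  F  K  L  M  J  C  K
 ·  0  0  0  0  0  0  0  0  0  0  0  0  0
 J  0  0  0  0  0  0  0  0  0  0  1  1  1
 F  0  1  1  1  1  1  1  1  1  1  1  1  1
 C  0  1  1  1  1  1  1  1  1  1  1  2  2
 F  0  1  1  2  2  2  2  2  2  2  2  2  2
 M  0  1  1  2  3  3  3  3  3  3  3  3  3
 P  0  1  1  2  3  3  3  3  3  3  3  3  3
 L  0  1  2  2  3  3  3  3  4  4  4  4  4
 F  0  1  2  3  3  3  4  4  4  4  4  4  4
 J  0  1  2  3  3  3  4  4  4  4  5  5  5
dp[9][12] = 5. One LCS (by backtracking along matches): FFMLJ.

5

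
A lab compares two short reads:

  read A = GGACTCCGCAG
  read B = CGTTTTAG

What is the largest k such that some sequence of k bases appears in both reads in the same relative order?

Taking G at read A[1]=read B[2]; then T at read A[5]=read B[6]; then A at read A[10]=read B[7]; then G at read A[11]=read B[8] gives a common subsequence of length 4. dp[11][8] = 4 confirms this is the maximum.

4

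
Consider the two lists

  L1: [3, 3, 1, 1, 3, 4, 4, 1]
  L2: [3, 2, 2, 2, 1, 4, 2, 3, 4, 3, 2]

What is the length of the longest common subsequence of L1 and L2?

4

Let dp[i][j] be the LCS length of the first i values of L1 and the first j values of L2. dp[i][j] = dp[i-1][j-1]+1 when the i-th and j-th values match, else max(dp[i-1][j], dp[i][j-1]).
    ·  3  2  2  2  1  4  2  3  4  3  2
 ·  0  0  0  0  0  0  0  0  0  0  0  0
 3  0  1  1  1  1  1  1  1  1  1  1  1
 3  0  1  1  1  1  1  1  1  2  2  2  2
 1  0  1  1  1  1  2  2  2  2  2  2  2
 1  0  1  1  1  1  2  2  2  2  2  2  2
 3  0  1  1  1  1  2  2  2  3  3  3  3
 4  0  1  1  1  1  2  3  3  3  4  4  4
 4  0  1  1  1  1  2  3  3  3  4  4  4
 1  0  1  1  1  1  2  3  3  3  4  4  4
dp[8][11] = 4. One LCS (by backtracking along matches): 3, 1, 3, 4.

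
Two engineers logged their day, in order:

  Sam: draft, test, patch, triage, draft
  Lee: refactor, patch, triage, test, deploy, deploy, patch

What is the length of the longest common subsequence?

2

Pick test at Sam[2]=Lee[4], patch at Sam[3]=Lee[7]; all 2 tasks appear in both, in order. dp[5][7] = 2 confirms this is the maximum.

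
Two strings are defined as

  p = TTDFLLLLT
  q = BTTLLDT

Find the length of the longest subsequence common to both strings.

5

Taking T at p[1]=q[2], T at p[2]=q[3], L at p[5]=q[4], L at p[6]=q[5], T at p[9]=q[7] gives a common subsequence of length 5, and the DP table's final entry dp[9][7] is also 5, so no common subsequence is longer.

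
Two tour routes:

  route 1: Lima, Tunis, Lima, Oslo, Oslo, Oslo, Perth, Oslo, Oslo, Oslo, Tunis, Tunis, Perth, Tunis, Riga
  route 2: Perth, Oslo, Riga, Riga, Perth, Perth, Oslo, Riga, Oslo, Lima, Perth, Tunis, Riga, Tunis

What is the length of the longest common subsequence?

7

Taking Oslo at route 1[4]=route 2[2], then Perth at route 1[7]=route 2[6], then Oslo at route 1[8]=route 2[7], then Oslo at route 1[9]=route 2[9], then Perth at route 1[13]=route 2[11], then Tunis at route 1[14]=route 2[12], then Riga at route 1[15]=route 2[13] gives a common subsequence of length 7. Since dp[15][14] = 7, nothing longer is possible.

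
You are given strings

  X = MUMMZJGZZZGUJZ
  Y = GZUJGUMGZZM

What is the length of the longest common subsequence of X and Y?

Match U at X[2]=Y[6]; then M at X[4]=Y[7]; then G at X[7]=Y[8]; then Z at X[8]=Y[9]; then Z at X[9]=Y[10] — 5 characters in the same relative order in both, and the DP table's final entry dp[14][11] is also 5, so no common subsequence is longer.

5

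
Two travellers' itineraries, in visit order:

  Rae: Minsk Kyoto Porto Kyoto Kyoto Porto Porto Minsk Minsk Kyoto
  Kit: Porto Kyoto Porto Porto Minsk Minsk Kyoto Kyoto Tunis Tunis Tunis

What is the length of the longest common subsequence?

7

Pick Porto [3,1], Kyoto [5,2], Porto [6,3], Porto [7,4], Minsk [8,5], Minsk [9,6], Kyoto [10,8]; all 7 stops appear in both, in order. dp[10][11] = 7 confirms this is the maximum.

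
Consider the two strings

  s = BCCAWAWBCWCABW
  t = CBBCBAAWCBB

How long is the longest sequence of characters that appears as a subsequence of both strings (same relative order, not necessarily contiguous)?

7

One common subsequence of length 7: B [1,3]; then C [2,4]; then A [4,6]; then A [6,7]; then W [7,8]; then B [8,10]; then B [13,11]. The LCS DP gives dp[14][11] = 7, so this is optimal.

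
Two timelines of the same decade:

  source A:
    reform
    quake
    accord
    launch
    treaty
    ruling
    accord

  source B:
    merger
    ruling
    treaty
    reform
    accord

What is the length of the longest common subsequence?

2

Pick reform (source A #1, source B #4), then accord (source A #7, source B #5); all 2 events appear in both, in order. The LCS DP gives dp[7][5] = 2, so this is optimal.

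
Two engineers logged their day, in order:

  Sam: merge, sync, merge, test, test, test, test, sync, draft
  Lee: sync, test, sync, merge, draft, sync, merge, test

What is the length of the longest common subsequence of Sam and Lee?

Match merge [1,4] → sync [2,6] → merge [3,7] → test [7,8] — 4 tasks in the same relative order in both, and the DP table's final entry dp[9][8] is also 4, so no common subsequence is longer.

4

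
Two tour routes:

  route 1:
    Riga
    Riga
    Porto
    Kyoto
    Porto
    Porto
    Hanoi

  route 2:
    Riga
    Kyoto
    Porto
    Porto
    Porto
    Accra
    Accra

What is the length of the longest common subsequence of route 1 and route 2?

One common subsequence of length 4: Riga (route 1 #1, route 2 #1), Porto (route 1 #3, route 2 #3), Porto (route 1 #5, route 2 #4), Porto (route 1 #6, route 2 #5). The LCS DP gives dp[7][7] = 4, so this is optimal.

4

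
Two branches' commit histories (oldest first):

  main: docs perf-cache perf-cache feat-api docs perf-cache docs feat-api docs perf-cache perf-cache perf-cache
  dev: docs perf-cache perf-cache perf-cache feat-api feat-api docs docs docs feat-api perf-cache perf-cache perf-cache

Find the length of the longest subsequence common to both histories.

One common subsequence of length 10: docs at main[1]=dev[1], perf-cache at main[2]=dev[3], perf-cache at main[3]=dev[4], feat-api at main[4]=dev[6], docs at main[5]=dev[8], docs at main[7]=dev[9], feat-api at main[8]=dev[10], perf-cache at main[10]=dev[11], perf-cache at main[11]=dev[12], perf-cache at main[12]=dev[13], and the DP table's final entry dp[12][13] is also 10, so no common subsequence is longer.

10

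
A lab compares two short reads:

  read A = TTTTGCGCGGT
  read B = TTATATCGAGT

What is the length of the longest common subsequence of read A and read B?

Pick T [1,1], T [2,2], T [3,4], T [4,6], C [6,7], G [7,8], G [10,10], T [11,11]; all 8 bases appear in both, in order. Since dp[11][11] = 8, nothing longer is possible.

8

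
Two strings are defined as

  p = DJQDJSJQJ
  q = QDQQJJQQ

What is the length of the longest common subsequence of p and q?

5

Let dp[i][j] be the LCS length of the first i characters of p and the first j characters of q. dp[i][j] = dp[i-1][j-1]+1 when the i-th and j-th characters match, else max(dp[i-1][j], dp[i][j-1]).
    ·  Q  D  Q  Q  J  J  Q  Q
 ·  0  0  0  0  0  0  0  0  0
 D  0  0  1  1  1  1  1  1  1
 J  0  0  1  1  1  2  2  2  2
 Q  0  1  1  2  2  2  2  3  3
 D  0  1  2  2  2  2  2  3  3
 J  0  1  2  2  2  3  3  3  3
 S  0  1  2  2  2  3  3  3  3
 J  0  1  2  2  2  3  4  4  4
 Q  0  1  2  3  3  3  4  5  5
 J  0  1  2  3  3  4  4  5  5
dp[9][8] = 5. One LCS (by backtracking along matches): DQJJQ.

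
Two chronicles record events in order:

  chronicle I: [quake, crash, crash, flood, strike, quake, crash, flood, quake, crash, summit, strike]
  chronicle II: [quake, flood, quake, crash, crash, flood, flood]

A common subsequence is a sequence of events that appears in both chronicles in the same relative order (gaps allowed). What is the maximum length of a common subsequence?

Pick quake [1,3], crash [2,4], crash [3,5], flood [4,6], flood [8,7]; all 5 events appear in both, in order. Since dp[12][7] = 5, nothing longer is possible.

5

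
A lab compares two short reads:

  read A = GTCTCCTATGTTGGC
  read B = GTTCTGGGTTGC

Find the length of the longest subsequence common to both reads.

10

Match G (read A #1, read B #1) → T (read A #2, read B #2) → T (read A #4, read B #3) → C (read A #6, read B #4) → T (read A #7, read B #5) → G (read A #10, read B #8) → T (read A #11, read B #9) → T (read A #12, read B #10) → G (read A #14, read B #11) → C (read A #15, read B #12) — 10 bases in the same relative order in both. The LCS DP gives dp[15][12] = 10, so this is optimal.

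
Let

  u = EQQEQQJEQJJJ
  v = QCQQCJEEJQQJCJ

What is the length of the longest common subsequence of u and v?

8

One common subsequence of length 8: Q at u[2]=v[1]; then Q at u[3]=v[3]; then Q at u[5]=v[4]; then J at u[7]=v[6]; then E at u[8]=v[8]; then Q at u[9]=v[11]; then J at u[10]=v[12]; then J at u[12]=v[14], and the DP table's final entry dp[12][14] is also 8, so no common subsequence is longer.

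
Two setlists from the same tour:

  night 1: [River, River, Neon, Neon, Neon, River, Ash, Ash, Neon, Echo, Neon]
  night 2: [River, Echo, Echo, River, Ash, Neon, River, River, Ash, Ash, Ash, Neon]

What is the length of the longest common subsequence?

7

Match River (night 1 #1, night 2 #1) → River (night 1 #2, night 2 #4) → Neon (night 1 #3, night 2 #6) → River (night 1 #6, night 2 #8) → Ash (night 1 #7, night 2 #10) → Ash (night 1 #8, night 2 #11) → Neon (night 1 #11, night 2 #12) — 7 songs in the same relative order in both. The LCS DP gives dp[11][12] = 7, so this is optimal.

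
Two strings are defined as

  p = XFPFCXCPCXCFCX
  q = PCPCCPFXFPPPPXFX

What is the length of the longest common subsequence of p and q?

7

Taking X (p #1, q #8), F (p #2, q #9), P (p #3, q #12), P (p #8, q #13), X (p #10, q #14), F (p #12, q #15), X (p #14, q #16) gives a common subsequence of length 7. The LCS DP gives dp[14][16] = 7, so this is optimal.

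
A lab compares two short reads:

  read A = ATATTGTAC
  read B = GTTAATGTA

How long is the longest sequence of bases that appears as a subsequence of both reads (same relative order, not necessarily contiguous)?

6

Let dp[i][j] be the LCS length of the first i bases of read A and the first j bases of read B. dp[i][j] = dp[i-1][j-1]+1 when the i-th and j-th bases match, else max(dp[i-1][j], dp[i][j-1]).
    ·  G  T  T  A  A  T  G  T  A
 ·  0  0  0  0  0  0  0  0  0  0
 A  0  0  0  0  1  1  1  1  1  1
 T  0  0  1  1  1  1  2  2  2  2
 A  0  0  1  1  2  2  2  2  2  3
 T  0  0  1  2  2  2  3  3  3  3
 T  0  0  1  2  2  2  3  3  4  4
 G  0  1  1  2  2  2  3  4  4  4
 T  0  1  2  2  2  2  3  4  5  5
 A  0  1  2  2  3  3  3  4  5  6
 C  0  1  2  2  3  3  3  4  5  6
dp[9][9] = 6. One LCS (by backtracking along matches): AATGTA.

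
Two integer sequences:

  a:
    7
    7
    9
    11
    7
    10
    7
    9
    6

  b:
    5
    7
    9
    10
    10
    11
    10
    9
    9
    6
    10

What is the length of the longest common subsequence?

6

Pick 7 at a[2]=b[2], 9 at a[3]=b[3], 11 at a[4]=b[6], 10 at a[6]=b[7], 9 at a[8]=b[9], 6 at a[9]=b[10]; all 6 values appear in both, in order. dp[9][11] = 6 confirms this is the maximum.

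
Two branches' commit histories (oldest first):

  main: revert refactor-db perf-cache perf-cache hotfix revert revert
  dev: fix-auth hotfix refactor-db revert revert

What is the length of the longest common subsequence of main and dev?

3

Pick refactor-db (main #2, dev #3) → revert (main #6, dev #4) → revert (main #7, dev #5); all 3 commits appear in both, in order. Since dp[7][5] = 3, nothing longer is possible.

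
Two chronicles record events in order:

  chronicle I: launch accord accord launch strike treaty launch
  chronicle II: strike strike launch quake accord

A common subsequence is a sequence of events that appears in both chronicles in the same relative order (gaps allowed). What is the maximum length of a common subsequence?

Pick launch [1,3] → accord [3,5]; all 2 events appear in both, in order. The LCS DP gives dp[7][5] = 2, so this is optimal.

2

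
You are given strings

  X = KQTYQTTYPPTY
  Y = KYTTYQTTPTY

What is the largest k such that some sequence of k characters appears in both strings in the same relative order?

One common subsequence of length 9: K at X[1]=Y[1] → T at X[3]=Y[4] → Y at X[4]=Y[5] → Q at X[5]=Y[6] → T at X[6]=Y[7] → T at X[7]=Y[8] → P at X[10]=Y[9] → T at X[11]=Y[10] → Y at X[12]=Y[11]. dp[12][11] = 9 confirms this is the maximum.

9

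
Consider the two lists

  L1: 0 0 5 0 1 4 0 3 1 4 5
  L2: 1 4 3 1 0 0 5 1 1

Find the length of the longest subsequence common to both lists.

5

Let dp[i][j] be the LCS length of the first i values of L1 and the first j values of L2. dp[i][j] = dp[i-1][j-1]+1 when the i-th and j-th values match, else max(dp[i-1][j], dp[i][j-1]).
    ·  1  4  3  1  0  0  5  1  1
 ·  0  0  0  0  0  0  0  0  0  0
 0  0  0  0  0  0  1  1  1  1  1
 0  0  0  0  0  0  1  2  2  2  2
 5  0  0  0  0  0  1  2  3  3  3
 0  0  0  0  0  0  1  2  3  3  3
 1  0  1  1  1  1  1  2  3  4  4
 4  0  1  2  2  2  2  2  3  4  4
 0  0  1  2  2  2  3  3  3  4  4
 3  0  1  2  3  3  3  3  3  4  4
 1  0  1  2  3  4  4  4  4  4  5
 4  0  1  2  3  4  4  4  4  4  5
 5  0  1  2  3  4  4  4  5  5  5
dp[11][9] = 5. One LCS (by backtracking along matches): 0, 0, 5, 1, 1.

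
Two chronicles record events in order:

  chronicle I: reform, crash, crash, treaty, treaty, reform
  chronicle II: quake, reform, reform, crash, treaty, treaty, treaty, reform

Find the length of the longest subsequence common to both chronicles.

5

Match reform (chronicle I #1, chronicle II #3), crash (chronicle I #2, chronicle II #4), treaty (chronicle I #4, chronicle II #6), treaty (chronicle I #5, chronicle II #7), reform (chronicle I #6, chronicle II #8) — 5 events in the same relative order in both. dp[6][8] = 5 confirms this is the maximum.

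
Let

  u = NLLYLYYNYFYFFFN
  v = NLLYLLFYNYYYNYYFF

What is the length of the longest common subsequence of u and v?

One common subsequence of length 12: N at u[1]=v[1]; then L at u[2]=v[2]; then L at u[3]=v[3]; then Y at u[4]=v[4]; then L at u[5]=v[6]; then Y at u[6]=v[11]; then Y at u[7]=v[12]; then N at u[8]=v[13]; then Y at u[9]=v[14]; then Y at u[11]=v[15]; then F at u[13]=v[16]; then F at u[14]=v[17]. Since dp[15][17] = 12, nothing longer is possible.

12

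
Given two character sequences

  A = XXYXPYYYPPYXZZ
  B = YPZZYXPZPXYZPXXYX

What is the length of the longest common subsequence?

Taking Y at A[3]=B[5]; then X at A[4]=B[6]; then P at A[5]=B[9]; then Y at A[6]=B[11]; then P at A[9]=B[13]; then Y at A[11]=B[16]; then X at A[12]=B[17] gives a common subsequence of length 7. dp[14][17] = 7 confirms this is the maximum.

7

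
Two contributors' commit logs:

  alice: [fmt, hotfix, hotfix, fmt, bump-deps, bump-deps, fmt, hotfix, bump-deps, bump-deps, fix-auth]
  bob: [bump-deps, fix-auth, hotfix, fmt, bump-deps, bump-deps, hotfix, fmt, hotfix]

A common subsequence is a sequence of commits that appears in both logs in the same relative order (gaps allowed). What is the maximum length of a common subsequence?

6

Pick hotfix at alice[3]=bob[3]; then fmt at alice[4]=bob[4]; then bump-deps at alice[5]=bob[5]; then bump-deps at alice[6]=bob[6]; then fmt at alice[7]=bob[8]; then hotfix at alice[8]=bob[9]; all 6 commits appear in both, in order. Since dp[11][9] = 6, nothing longer is possible.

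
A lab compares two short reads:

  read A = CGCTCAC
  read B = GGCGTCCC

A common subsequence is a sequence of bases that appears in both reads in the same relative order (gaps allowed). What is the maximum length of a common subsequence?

Let dp[i][j] be the LCS length of the first i bases of read A and the first j bases of read B. dp[i][j] = dp[i-1][j-1]+1 when the i-th and j-th bases match, else max(dp[i-1][j], dp[i][j-1]).
    ·  G  G  C  G  T  C  C  C
 ·  0  0  0  0  0  0  0  0  0
 C  0  0  0  1  1  1  1  1  1
 G  0  1  1  1  2  2  2  2  2
 C  0  1  1  2  2  2  3  3  3
 T  0  1  1  2  2  3  3  3  3
 C  0  1  1  2  2  3  4  4  4
 A  0  1  1  2  2  3  4  4  4
 C  0  1  1  2  2  3  4  5  5
dp[7][8] = 5. One LCS (by backtracking along matches): CGCCC.

5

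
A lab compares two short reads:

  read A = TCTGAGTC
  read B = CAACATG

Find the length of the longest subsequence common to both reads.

3

Let dp[i][j] be the LCS length of the first i bases of read A and the first j bases of read B. dp[i][j] = dp[i-1][j-1]+1 when the i-th and j-th bases match, else max(dp[i-1][j], dp[i][j-1]).
    ·  C  A  A  C  A  T  G
 ·  0  0  0  0  0  0  0  0
 T  0  0  0  0  0  0  1  1
 C  0  1  1  1  1  1  1  1
 T  0  1  1  1  1  1  2  2
 G  0  1  1  1  1  1  2  3
 A  0  1  2  2  2  2  2  3
 G  0  1  2  2  2  2  2  3
 T  0  1  2  2  2  2  3  3
 C  0  1  2  2  3  3  3  3
dp[8][7] = 3. One LCS (by backtracking along matches): CTG.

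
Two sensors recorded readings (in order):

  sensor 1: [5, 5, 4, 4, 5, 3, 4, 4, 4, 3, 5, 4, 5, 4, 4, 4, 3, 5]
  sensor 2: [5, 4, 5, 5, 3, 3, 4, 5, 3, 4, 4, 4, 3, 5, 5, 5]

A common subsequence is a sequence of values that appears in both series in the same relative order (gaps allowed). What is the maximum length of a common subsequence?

One common subsequence of length 12: 5 [1,3]; then 5 [2,4]; then 4 [4,7]; then 5 [5,8]; then 3 [6,9]; then 4 [7,10]; then 4 [8,11]; then 4 [9,12]; then 3 [10,13]; then 5 [11,14]; then 5 [13,15]; then 5 [18,16]. The LCS DP gives dp[18][16] = 12, so this is optimal.

12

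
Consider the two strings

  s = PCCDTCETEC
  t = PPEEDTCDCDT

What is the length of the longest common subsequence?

Pick P [1,2], C [2,7], C [3,9], D [4,10], T [8,11]; all 5 characters appear in both, in order. dp[10][11] = 5 confirms this is the maximum.

5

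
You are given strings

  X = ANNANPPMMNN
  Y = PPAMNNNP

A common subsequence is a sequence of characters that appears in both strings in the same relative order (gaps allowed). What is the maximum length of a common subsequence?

Let dp[i][j] be the LCS length of the first i characters of X and the first j characters of Y. dp[i][j] = dp[i-1][j-1]+1 when the i-th and j-th characters match, else max(dp[i-1][j], dp[i][j-1]).
    ·  P  P  A  M  N  N  N  P
 ·  0  0  0  0  0  0  0  0  0
 A  0  0  0  1  1  1  1  1  1
 N  0  0  0  1  1  2  2  2  2
 N  0  0  0  1  1  2  3  3  3
 A  0  0  0  1  1  2  3  3  3
 N  0  0  0  1  1  2  3  4  4
 P  0  1  1  1  1  2  3  4  5
 P  0  1  2  2  2  2  3  4  5
 M  0  1  2  2  3  3  3  4  5
 M  0  1  2  2  3  3  3  4  5
 N  0  1  2  2  3  4  4  4  5
 N  0  1  2  2  3  4  5  5  5
dp[11][8] = 5. One LCS (by backtracking along matches): ANNNP.

5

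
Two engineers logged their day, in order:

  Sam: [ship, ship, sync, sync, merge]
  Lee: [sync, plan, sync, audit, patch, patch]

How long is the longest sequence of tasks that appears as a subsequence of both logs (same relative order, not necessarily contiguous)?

Taking sync [3,1]; then sync [4,3] gives a common subsequence of length 2, and the DP table's final entry dp[5][6] is also 2, so no common subsequence is longer.

2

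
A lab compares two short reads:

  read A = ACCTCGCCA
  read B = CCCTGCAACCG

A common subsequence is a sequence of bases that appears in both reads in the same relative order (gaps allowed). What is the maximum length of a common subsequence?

Match C [2,2], then C [3,3], then T [4,4], then C [5,6], then C [7,9], then C [8,10] — 6 bases in the same relative order in both, and the DP table's final entry dp[9][11] is also 6, so no common subsequence is longer.

6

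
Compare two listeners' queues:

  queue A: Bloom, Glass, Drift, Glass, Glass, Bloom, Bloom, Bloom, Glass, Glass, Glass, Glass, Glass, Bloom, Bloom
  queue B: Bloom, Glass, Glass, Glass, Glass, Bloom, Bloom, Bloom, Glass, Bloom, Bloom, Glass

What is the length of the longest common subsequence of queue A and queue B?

10

Match Bloom [1,1] → Glass [2,3] → Glass [4,4] → Glass [5,5] → Bloom [6,6] → Bloom [7,7] → Bloom [8,8] → Glass [13,9] → Bloom [14,10] → Bloom [15,11] — 10 songs in the same relative order in both. dp[15][12] = 10 confirms this is the maximum.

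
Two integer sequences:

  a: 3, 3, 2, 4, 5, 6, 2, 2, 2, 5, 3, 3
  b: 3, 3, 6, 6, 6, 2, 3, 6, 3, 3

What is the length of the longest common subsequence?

6

One common subsequence of length 6: 3 [1,1]; then 3 [2,2]; then 2 [3,6]; then 6 [6,8]; then 3 [11,9]; then 3 [12,10]. dp[12][10] = 6 confirms this is the maximum.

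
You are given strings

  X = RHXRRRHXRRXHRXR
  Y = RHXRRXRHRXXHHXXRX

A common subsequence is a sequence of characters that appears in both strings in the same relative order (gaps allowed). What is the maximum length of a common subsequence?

Match R [1,1] → H [2,2] → X [3,3] → R [4,4] → R [5,5] → R [6,7] → H [7,8] → X [8,10] → X [11,11] → H [12,13] → R [13,16] → X [14,17] — 12 characters in the same relative order in both. dp[15][17] = 12 confirms this is the maximum.

12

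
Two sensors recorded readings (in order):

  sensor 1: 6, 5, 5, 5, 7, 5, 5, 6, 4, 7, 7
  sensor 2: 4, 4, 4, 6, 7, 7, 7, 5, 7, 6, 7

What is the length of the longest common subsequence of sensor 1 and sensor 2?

5

Match 6 at sensor 1[1]=sensor 2[4], 5 at sensor 1[4]=sensor 2[8], 7 at sensor 1[5]=sensor 2[9], 6 at sensor 1[8]=sensor 2[10], 7 at sensor 1[11]=sensor 2[11] — 5 values in the same relative order in both. dp[11][11] = 5 confirms this is the maximum.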